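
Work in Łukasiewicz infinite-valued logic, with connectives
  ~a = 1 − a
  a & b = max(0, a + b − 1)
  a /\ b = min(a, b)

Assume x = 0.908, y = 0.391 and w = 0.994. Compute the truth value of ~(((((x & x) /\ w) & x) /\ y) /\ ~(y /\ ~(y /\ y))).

x & x = max(0, 0.908 + 0.908 − 1) = max(0, 0.816) = 0.816
(x & x) /\ w = min(0.816, 0.994) = 0.816
((x & x) /\ w) & x = max(0, 0.816 + 0.908 − 1) = max(0, 0.724) = 0.724
(((x & x) /\ w) & x) /\ y = min(0.724, 0.391) = 0.391
y /\ y = min(0.391, 0.391) = 0.391
~(y /\ y) = 1 − 0.391 = 0.609
y /\ ~(y /\ y) = min(0.391, 0.609) = 0.391
~(y /\ ~(y /\ y)) = 1 − 0.391 = 0.609
((((x & x) /\ w) & x) /\ y) /\ ~(y /\ ~(y /\ y)) = min(0.391, 0.609) = 0.391
~(((((x & x) /\ w) & x) /\ y) /\ ~(y /\ ~(y /\ y))) = 1 − 0.391 = 0.609

0.609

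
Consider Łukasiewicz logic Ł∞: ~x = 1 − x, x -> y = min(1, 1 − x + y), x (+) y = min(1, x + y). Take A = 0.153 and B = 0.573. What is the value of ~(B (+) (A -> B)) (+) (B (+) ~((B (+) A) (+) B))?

A -> B = min(1, 1 − 0.153 + 0.573) = min(1, 1.420) = 1.000
B (+) (A -> B) = min(1, 0.573 + 1.000) = min(1, 1.573) = 1.000
~(B (+) (A -> B)) = 1 − 1.000 = 0.000
B (+) A = min(1, 0.573 + 0.153) = min(1, 0.726) = 0.726
(B (+) A) (+) B = min(1, 0.726 + 0.573) = min(1, 1.299) = 1.000
~((B (+) A) (+) B) = 1 − 1.000 = 0.000
B (+) ~((B (+) A) (+) B) = min(1, 0.573 + 0.000) = min(1, 0.573) = 0.573
~(B (+) (A -> B)) (+) (B (+) ~((B (+) A) (+) B)) = min(1, 0.000 + 0.573) = min(1, 0.573) = 0.573

0.573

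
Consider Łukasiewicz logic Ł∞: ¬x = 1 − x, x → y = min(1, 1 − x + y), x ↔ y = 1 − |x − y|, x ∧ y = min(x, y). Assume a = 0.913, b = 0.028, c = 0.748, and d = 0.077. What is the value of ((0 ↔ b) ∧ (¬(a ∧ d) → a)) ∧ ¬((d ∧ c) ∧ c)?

0 ↔ b = 1 − |0.000 − 0.028| = 1 − 0.028 = 0.972
a ∧ d = min(0.913, 0.077) = 0.077
¬(a ∧ d) = 1 − 0.077 = 0.923
¬(a ∧ d) → a = min(1, 1 − 0.923 + 0.913) = min(1, 0.990) = 0.990
(0 ↔ b) ∧ (¬(a ∧ d) → a) = min(0.972, 0.990) = 0.972
d ∧ c = min(0.077, 0.748) = 0.077
(d ∧ c) ∧ c = min(0.077, 0.748) = 0.077
¬((d ∧ c) ∧ c) = 1 − 0.077 = 0.923
((0 ↔ b) ∧ (¬(a ∧ d) → a)) ∧ ¬((d ∧ c) ∧ c) = min(0.972, 0.923) = 0.923

0.923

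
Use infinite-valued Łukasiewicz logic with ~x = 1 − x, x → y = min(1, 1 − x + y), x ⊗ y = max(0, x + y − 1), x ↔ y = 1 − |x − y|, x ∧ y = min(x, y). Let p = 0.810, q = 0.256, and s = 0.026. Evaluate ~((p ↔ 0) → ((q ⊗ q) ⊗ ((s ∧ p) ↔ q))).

0.190

p ↔ 0 = 1 − |0.810 − 0.000| = 1 − 0.810 = 0.190
q ⊗ q = max(0, 0.256 + 0.256 − 1) = max(0, -0.488) = 0.000
s ∧ p = min(0.026, 0.810) = 0.026
(s ∧ p) ↔ q = 1 − |0.026 − 0.256| = 1 − 0.230 = 0.770
(q ⊗ q) ⊗ ((s ∧ p) ↔ q) = max(0, 0.000 + 0.770 − 1) = max(0, -0.230) = 0.000
(p ↔ 0) → ((q ⊗ q) ⊗ ((s ∧ p) ↔ q)) = min(1, 1 − 0.190 + 0.000) = min(1, 0.810) = 0.810
~((p ↔ 0) → ((q ⊗ q) ⊗ ((s ∧ p) ↔ q))) = 1 − 0.810 = 0.190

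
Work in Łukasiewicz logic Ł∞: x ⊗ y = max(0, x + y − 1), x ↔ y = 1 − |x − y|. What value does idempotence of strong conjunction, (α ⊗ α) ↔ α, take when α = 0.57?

α ⊗ α = max(0, 0.57 + 0.57 − 1) = max(0, 0.14) = 0.14
(α ⊗ α) ↔ α = 1 − |0.14 − 0.57| = 1 − 0.43 = 0.57
(The value 0.57 < 1 shows this instance is not satisfied; fails in Ł∞ since a ⊗ a = max(0, 2a−1) ≠ a in general.)

0.57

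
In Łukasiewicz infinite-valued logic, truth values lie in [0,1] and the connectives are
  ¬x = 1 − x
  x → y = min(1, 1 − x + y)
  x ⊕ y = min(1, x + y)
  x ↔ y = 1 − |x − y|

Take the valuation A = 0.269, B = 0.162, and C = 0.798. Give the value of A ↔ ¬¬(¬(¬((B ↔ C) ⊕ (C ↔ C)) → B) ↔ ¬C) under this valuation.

B ↔ C = 1 − |0.162 − 0.798| = 1 − 0.636 = 0.364
C ↔ C = 1 − |0.798 − 0.798| = 1 − 0.000 = 1.000
(B ↔ C) ⊕ (C ↔ C) = min(1, 0.364 + 1.000) = min(1, 1.364) = 1.000
¬((B ↔ C) ⊕ (C ↔ C)) = 1 − 1.000 = 0.000
¬((B ↔ C) ⊕ (C ↔ C)) → B = min(1, 1 − 0.000 + 0.162) = min(1, 1.162) = 1.000
¬(¬((B ↔ C) ⊕ (C ↔ C)) → B) = 1 − 1.000 = 0.000
¬C = 1 − 0.798 = 0.202
¬(¬((B ↔ C) ⊕ (C ↔ C)) → B) ↔ ¬C = 1 − |0.000 − 0.202| = 1 − 0.202 = 0.798
¬(¬(¬((B ↔ C) ⊕ (C ↔ C)) → B) ↔ ¬C) = 1 − 0.798 = 0.202
¬¬(¬(¬((B ↔ C) ⊕ (C ↔ C)) → B) ↔ ¬C) = 1 − 0.202 = 0.798
A ↔ ¬¬(¬(¬((B ↔ C) ⊕ (C ↔ C)) → B) ↔ ¬C) = 1 − |0.269 − 0.798| = 1 − 0.529 = 0.471

0.471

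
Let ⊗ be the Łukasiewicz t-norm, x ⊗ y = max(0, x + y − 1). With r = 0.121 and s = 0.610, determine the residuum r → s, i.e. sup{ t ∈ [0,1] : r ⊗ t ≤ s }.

The residuum of the Łukasiewicz t-norm gives the supremum: min(1, 1 − 0.121 + 0.610).
1 − 0.121 + 0.610 = 1.489, so t = min(1, 1.489) = 1.000.
Check: 0.121 ⊗ 1.000 = max(0, 0.121) = 0.121 ≤ 0.610.

1.000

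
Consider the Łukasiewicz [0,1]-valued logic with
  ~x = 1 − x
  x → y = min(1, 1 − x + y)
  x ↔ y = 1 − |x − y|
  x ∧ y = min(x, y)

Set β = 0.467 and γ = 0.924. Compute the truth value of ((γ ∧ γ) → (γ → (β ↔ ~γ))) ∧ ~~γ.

γ ∧ γ = min(0.924, 0.924) = 0.924
~γ = 1 − 0.924 = 0.076
β ↔ ~γ = 1 − |0.467 − 0.076| = 1 − 0.391 = 0.609
γ → (β ↔ ~γ) = min(1, 1 − 0.924 + 0.609) = min(1, 0.685) = 0.685
(γ ∧ γ) → (γ → (β ↔ ~γ)) = min(1, 1 − 0.924 + 0.685) = min(1, 0.761) = 0.761
~~γ = 1 − 0.076 = 0.924
((γ ∧ γ) → (γ → (β ↔ ~γ))) ∧ ~~γ = min(0.761, 0.924) = 0.761

0.761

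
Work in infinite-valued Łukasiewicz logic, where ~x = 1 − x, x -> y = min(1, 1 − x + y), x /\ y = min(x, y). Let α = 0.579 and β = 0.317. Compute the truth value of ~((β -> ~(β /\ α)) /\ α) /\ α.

0.421

β /\ α = min(0.317, 0.579) = 0.317
~(β /\ α) = 1 − 0.317 = 0.683
β -> ~(β /\ α) = min(1, 1 − 0.317 + 0.683) = min(1, 1.366) = 1.000
(β -> ~(β /\ α)) /\ α = min(1.000, 0.579) = 0.579
~((β -> ~(β /\ α)) /\ α) = 1 − 0.579 = 0.421
~((β -> ~(β /\ α)) /\ α) /\ α = min(0.421, 0.579) = 0.421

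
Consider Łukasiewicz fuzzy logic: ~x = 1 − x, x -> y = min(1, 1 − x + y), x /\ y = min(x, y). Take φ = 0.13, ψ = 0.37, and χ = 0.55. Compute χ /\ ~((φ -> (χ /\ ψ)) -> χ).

0.45

χ /\ ψ = min(0.55, 0.37) = 0.37
φ -> (χ /\ ψ) = min(1, 1 − 0.13 + 0.37) = min(1, 1.24) = 1.00
(φ -> (χ /\ ψ)) -> χ = min(1, 1 − 1.00 + 0.55) = min(1, 0.55) = 0.55
~((φ -> (χ /\ ψ)) -> χ) = 1 − 0.55 = 0.45
χ /\ ~((φ -> (χ /\ ψ)) -> χ) = min(0.55, 0.45) = 0.45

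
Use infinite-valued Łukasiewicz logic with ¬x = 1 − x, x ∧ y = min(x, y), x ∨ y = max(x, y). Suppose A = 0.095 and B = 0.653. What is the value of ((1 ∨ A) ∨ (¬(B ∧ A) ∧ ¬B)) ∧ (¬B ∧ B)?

1 ∨ A = max(1.000, 0.095) = 1.000
B ∧ A = min(0.653, 0.095) = 0.095
¬(B ∧ A) = 1 − 0.095 = 0.905
¬B = 1 − 0.653 = 0.347
¬(B ∧ A) ∧ ¬B = min(0.905, 0.347) = 0.347
(1 ∨ A) ∨ (¬(B ∧ A) ∧ ¬B) = max(1.000, 0.347) = 1.000
¬B ∧ B = min(0.347, 0.653) = 0.347
((1 ∨ A) ∨ (¬(B ∧ A) ∧ ¬B)) ∧ (¬B ∧ B) = min(1.000, 0.347) = 0.347

0.347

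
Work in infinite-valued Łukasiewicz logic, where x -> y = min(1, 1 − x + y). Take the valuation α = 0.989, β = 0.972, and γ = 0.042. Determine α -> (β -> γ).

0.081

β -> γ = min(1, 1 − 0.972 + 0.042) = min(1, 0.070) = 0.070
α -> (β -> γ) = min(1, 1 − 0.989 + 0.070) = min(1, 0.081) = 0.081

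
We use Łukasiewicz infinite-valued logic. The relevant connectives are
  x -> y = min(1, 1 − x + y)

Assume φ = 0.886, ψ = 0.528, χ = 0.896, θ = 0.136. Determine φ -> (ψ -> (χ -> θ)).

0.826

χ -> θ = min(1, 1 − 0.896 + 0.136) = min(1, 0.240) = 0.240
ψ -> (χ -> θ) = min(1, 1 − 0.528 + 0.240) = min(1, 0.712) = 0.712
φ -> (ψ -> (χ -> θ)) = min(1, 1 − 0.886 + 0.712) = min(1, 0.826) = 0.826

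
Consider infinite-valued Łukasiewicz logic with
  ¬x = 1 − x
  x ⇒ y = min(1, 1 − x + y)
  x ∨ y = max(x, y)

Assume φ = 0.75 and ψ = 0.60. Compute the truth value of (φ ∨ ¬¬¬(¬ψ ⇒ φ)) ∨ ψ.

¬ψ = 1 − 0.60 = 0.40
¬ψ ⇒ φ = min(1, 1 − 0.40 + 0.75) = min(1, 1.35) = 1.00
¬(¬ψ ⇒ φ) = 1 − 1.00 = 0.00
¬¬(¬ψ ⇒ φ) = 1 − 0.00 = 1.00
¬¬¬(¬ψ ⇒ φ) = 1 − 1.00 = 0.00
φ ∨ ¬¬¬(¬ψ ⇒ φ) = max(0.75, 0.00) = 0.75
(φ ∨ ¬¬¬(¬ψ ⇒ φ)) ∨ ψ = max(0.75, 0.60) = 0.75

0.75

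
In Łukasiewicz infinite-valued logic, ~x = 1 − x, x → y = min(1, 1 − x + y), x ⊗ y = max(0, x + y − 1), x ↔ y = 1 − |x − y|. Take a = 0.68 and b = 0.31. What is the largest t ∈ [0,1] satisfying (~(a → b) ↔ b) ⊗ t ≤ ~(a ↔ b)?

a → b = min(1, 1 − 0.68 + 0.31) = min(1, 0.63) = 0.63
~(a → b) = 1 − 0.63 = 0.37
~(a → b) ↔ b = 1 − |0.37 − 0.31| = 1 − 0.06 = 0.94
So the left factor is ~(a → b) ↔ b = 0.94.
a ↔ b = 1 − |0.68 − 0.31| = 1 − 0.37 = 0.63
~(a ↔ b) = 1 − 0.63 = 0.37
So the right-hand bound is ~(a ↔ b) = 0.37.
The residuum of the Łukasiewicz t-norm gives the supremum: min(1, 1 − 0.94 + 0.37).
1 − 0.94 + 0.37 = 0.43, so t = min(1, 0.43) = 0.43.
Check: 0.94 ⊗ 0.43 = max(0, 0.37) = 0.37 ≤ 0.37.

0.43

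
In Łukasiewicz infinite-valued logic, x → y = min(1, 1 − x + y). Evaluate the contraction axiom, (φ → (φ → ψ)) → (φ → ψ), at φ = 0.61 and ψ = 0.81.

1.00

φ → ψ = min(1, 1 − 0.61 + 0.81) = min(1, 1.20) = 1.00
φ → (φ → ψ) = min(1, 1 − 0.61 + 1.00) = min(1, 1.39) = 1.00
(φ → (φ → ψ)) → (φ → ψ) = min(1, 1 − 1.00 + 1.00) = min(1, 1.00) = 1.00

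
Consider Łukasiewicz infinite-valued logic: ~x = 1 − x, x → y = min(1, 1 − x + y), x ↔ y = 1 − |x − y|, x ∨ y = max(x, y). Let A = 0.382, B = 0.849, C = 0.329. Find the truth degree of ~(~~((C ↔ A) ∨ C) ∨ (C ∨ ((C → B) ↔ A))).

0.053

C ↔ A = 1 − |0.329 − 0.382| = 1 − 0.053 = 0.947
(C ↔ A) ∨ C = max(0.947, 0.329) = 0.947
~((C ↔ A) ∨ C) = 1 − 0.947 = 0.053
~~((C ↔ A) ∨ C) = 1 − 0.053 = 0.947
C → B = min(1, 1 − 0.329 + 0.849) = min(1, 1.520) = 1.000
(C → B) ↔ A = 1 − |1.000 − 0.382| = 1 − 0.618 = 0.382
C ∨ ((C → B) ↔ A) = max(0.329, 0.382) = 0.382
~~((C ↔ A) ∨ C) ∨ (C ∨ ((C → B) ↔ A)) = max(0.947, 0.382) = 0.947
~(~~((C ↔ A) ∨ C) ∨ (C ∨ ((C → B) ↔ A))) = 1 − 0.947 = 0.053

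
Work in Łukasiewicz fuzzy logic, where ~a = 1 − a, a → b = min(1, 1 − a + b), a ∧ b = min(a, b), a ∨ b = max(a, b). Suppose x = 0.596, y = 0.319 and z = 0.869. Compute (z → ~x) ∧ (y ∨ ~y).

~x = 1 − 0.596 = 0.404
z → ~x = min(1, 1 − 0.869 + 0.404) = min(1, 0.535) = 0.535
~y = 1 − 0.319 = 0.681
y ∨ ~y = max(0.319, 0.681) = 0.681
(z → ~x) ∧ (y ∨ ~y) = min(0.535, 0.681) = 0.535

0.535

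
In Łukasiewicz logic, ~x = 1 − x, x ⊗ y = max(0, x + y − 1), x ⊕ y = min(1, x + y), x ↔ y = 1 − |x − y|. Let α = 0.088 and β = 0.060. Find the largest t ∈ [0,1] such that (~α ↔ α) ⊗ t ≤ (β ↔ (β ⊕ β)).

~α = 1 − 0.088 = 0.912
~α ↔ α = 1 − |0.912 − 0.088| = 1 − 0.824 = 0.176
So the left factor is ~α ↔ α = 0.176.
β ⊕ β = min(1, 0.060 + 0.060) = min(1, 0.120) = 0.120
β ↔ (β ⊕ β) = 1 − |0.060 − 0.120| = 1 − 0.060 = 0.940
So the right-hand bound is β ↔ (β ⊕ β) = 0.940.
The residuum of the Łukasiewicz t-norm gives the supremum: min(1, 1 − 0.176 + 0.940).
1 − 0.176 + 0.940 = 1.764, so t = min(1, 1.764) = 1.000.
Check: 0.176 ⊗ 1.000 = max(0, 0.176) = 0.176 ≤ 0.940.

1.000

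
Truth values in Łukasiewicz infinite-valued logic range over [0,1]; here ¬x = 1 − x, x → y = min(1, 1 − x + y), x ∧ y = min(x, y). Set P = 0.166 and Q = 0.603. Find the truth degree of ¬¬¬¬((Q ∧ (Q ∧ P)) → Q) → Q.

0.603

Q ∧ P = min(0.603, 0.166) = 0.166
Q ∧ (Q ∧ P) = min(0.603, 0.166) = 0.166
(Q ∧ (Q ∧ P)) → Q = min(1, 1 − 0.166 + 0.603) = min(1, 1.437) = 1.000
¬((Q ∧ (Q ∧ P)) → Q) = 1 − 1.000 = 0.000
¬¬((Q ∧ (Q ∧ P)) → Q) = 1 − 0.000 = 1.000
¬¬¬((Q ∧ (Q ∧ P)) → Q) = 1 − 1.000 = 0.000
¬¬¬¬((Q ∧ (Q ∧ P)) → Q) = 1 − 0.000 = 1.000
¬¬¬¬((Q ∧ (Q ∧ P)) → Q) → Q = min(1, 1 − 1.000 + 0.603) = min(1, 0.603) = 0.603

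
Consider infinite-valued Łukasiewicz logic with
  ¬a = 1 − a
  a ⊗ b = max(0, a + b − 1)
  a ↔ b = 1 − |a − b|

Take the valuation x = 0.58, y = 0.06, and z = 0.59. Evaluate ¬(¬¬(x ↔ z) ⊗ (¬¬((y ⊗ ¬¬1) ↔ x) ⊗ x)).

0.95

x ↔ z = 1 − |0.58 − 0.59| = 1 − 0.01 = 0.99
¬(x ↔ z) = 1 − 0.99 = 0.01
¬¬(x ↔ z) = 1 − 0.01 = 0.99
¬1 = 1 − 1.00 = 0.00
¬¬1 = 1 − 0.00 = 1.00
y ⊗ ¬¬1 = max(0, 0.06 + 1.00 − 1) = max(0, 0.06) = 0.06
(y ⊗ ¬¬1) ↔ x = 1 − |0.06 − 0.58| = 1 − 0.52 = 0.48
¬((y ⊗ ¬¬1) ↔ x) = 1 − 0.48 = 0.52
¬¬((y ⊗ ¬¬1) ↔ x) = 1 − 0.52 = 0.48
¬¬((y ⊗ ¬¬1) ↔ x) ⊗ x = max(0, 0.48 + 0.58 − 1) = max(0, 0.06) = 0.06
¬¬(x ↔ z) ⊗ (¬¬((y ⊗ ¬¬1) ↔ x) ⊗ x) = max(0, 0.99 + 0.06 − 1) = max(0, 0.05) = 0.05
¬(¬¬(x ↔ z) ⊗ (¬¬((y ⊗ ¬¬1) ↔ x) ⊗ x)) = 1 − 0.05 = 0.95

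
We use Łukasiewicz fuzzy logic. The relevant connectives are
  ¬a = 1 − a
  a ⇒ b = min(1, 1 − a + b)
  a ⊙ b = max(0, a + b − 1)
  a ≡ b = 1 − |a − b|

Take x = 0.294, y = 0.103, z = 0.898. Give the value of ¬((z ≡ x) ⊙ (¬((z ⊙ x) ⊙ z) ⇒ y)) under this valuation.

z ≡ x = 1 − |0.898 − 0.294| = 1 − 0.604 = 0.396
z ⊙ x = max(0, 0.898 + 0.294 − 1) = max(0, 0.192) = 0.192
(z ⊙ x) ⊙ z = max(0, 0.192 + 0.898 − 1) = max(0, 0.090) = 0.090
¬((z ⊙ x) ⊙ z) = 1 − 0.090 = 0.910
¬((z ⊙ x) ⊙ z) ⇒ y = min(1, 1 − 0.910 + 0.103) = min(1, 0.193) = 0.193
(z ≡ x) ⊙ (¬((z ⊙ x) ⊙ z) ⇒ y) = max(0, 0.396 + 0.193 − 1) = max(0, -0.411) = 0.000
¬((z ≡ x) ⊙ (¬((z ⊙ x) ⊙ z) ⇒ y)) = 1 − 0.000 = 1.000

1.000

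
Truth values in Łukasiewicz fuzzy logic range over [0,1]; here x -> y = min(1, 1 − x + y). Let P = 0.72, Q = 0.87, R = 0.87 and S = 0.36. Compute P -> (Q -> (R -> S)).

R -> S = min(1, 1 − 0.87 + 0.36) = min(1, 0.49) = 0.49
Q -> (R -> S) = min(1, 1 − 0.87 + 0.49) = min(1, 0.62) = 0.62
P -> (Q -> (R -> S)) = min(1, 1 − 0.72 + 0.62) = min(1, 0.90) = 0.90

0.90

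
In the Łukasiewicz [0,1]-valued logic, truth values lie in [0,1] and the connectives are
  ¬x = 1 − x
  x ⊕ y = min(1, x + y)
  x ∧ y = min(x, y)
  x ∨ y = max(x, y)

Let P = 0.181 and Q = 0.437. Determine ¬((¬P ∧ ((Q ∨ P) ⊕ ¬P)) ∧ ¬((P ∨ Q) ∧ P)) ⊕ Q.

0.618

¬P = 1 − 0.181 = 0.819
Q ∨ P = max(0.437, 0.181) = 0.437
(Q ∨ P) ⊕ ¬P = min(1, 0.437 + 0.819) = min(1, 1.256) = 1.000
¬P ∧ ((Q ∨ P) ⊕ ¬P) = min(0.819, 1.000) = 0.819
P ∨ Q = max(0.181, 0.437) = 0.437
(P ∨ Q) ∧ P = min(0.437, 0.181) = 0.181
¬((P ∨ Q) ∧ P) = 1 − 0.181 = 0.819
(¬P ∧ ((Q ∨ P) ⊕ ¬P)) ∧ ¬((P ∨ Q) ∧ P) = min(0.819, 0.819) = 0.819
¬((¬P ∧ ((Q ∨ P) ⊕ ¬P)) ∧ ¬((P ∨ Q) ∧ P)) = 1 − 0.819 = 0.181
¬((¬P ∧ ((Q ∨ P) ⊕ ¬P)) ∧ ¬((P ∨ Q) ∧ P)) ⊕ Q = min(1, 0.181 + 0.437) = min(1, 0.618) = 0.618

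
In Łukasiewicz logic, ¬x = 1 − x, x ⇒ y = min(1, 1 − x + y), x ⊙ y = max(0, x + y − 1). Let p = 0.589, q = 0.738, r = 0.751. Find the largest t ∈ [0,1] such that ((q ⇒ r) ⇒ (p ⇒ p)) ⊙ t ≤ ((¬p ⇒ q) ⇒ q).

0.738

q ⇒ r = min(1, 1 − 0.738 + 0.751) = min(1, 1.013) = 1.000
p ⇒ p = min(1, 1 − 0.589 + 0.589) = min(1, 1.000) = 1.000
(q ⇒ r) ⇒ (p ⇒ p) = min(1, 1 − 1.000 + 1.000) = min(1, 1.000) = 1.000
So the left factor is (q ⇒ r) ⇒ (p ⇒ p) = 1.000.
¬p = 1 − 0.589 = 0.411
¬p ⇒ q = min(1, 1 − 0.411 + 0.738) = min(1, 1.327) = 1.000
(¬p ⇒ q) ⇒ q = min(1, 1 − 1.000 + 0.738) = min(1, 0.738) = 0.738
So the right-hand bound is (¬p ⇒ q) ⇒ q = 0.738.
The residuum of the Łukasiewicz t-norm gives the supremum: min(1, 1 − 1.000 + 0.738).
1 − 1.000 + 0.738 = 0.738, so t = min(1, 0.738) = 0.738.
Check: 1.000 ⊙ 0.738 = max(0, 0.738) = 0.738 ≤ 0.738.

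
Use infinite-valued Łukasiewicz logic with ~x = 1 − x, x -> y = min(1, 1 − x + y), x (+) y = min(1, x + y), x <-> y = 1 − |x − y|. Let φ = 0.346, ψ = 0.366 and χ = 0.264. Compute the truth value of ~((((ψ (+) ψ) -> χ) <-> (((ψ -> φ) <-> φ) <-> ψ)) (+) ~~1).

0.000

ψ (+) ψ = min(1, 0.366 + 0.366) = min(1, 0.732) = 0.732
(ψ (+) ψ) -> χ = min(1, 1 − 0.732 + 0.264) = min(1, 0.532) = 0.532
ψ -> φ = min(1, 1 − 0.366 + 0.346) = min(1, 0.980) = 0.980
(ψ -> φ) <-> φ = 1 − |0.980 − 0.346| = 1 − 0.634 = 0.366
((ψ -> φ) <-> φ) <-> ψ = 1 − |0.366 − 0.366| = 1 − 0.000 = 1.000
((ψ (+) ψ) -> χ) <-> (((ψ -> φ) <-> φ) <-> ψ) = 1 − |0.532 − 1.000| = 1 − 0.468 = 0.532
~1 = 1 − 1.000 = 0.000
~~1 = 1 − 0.000 = 1.000
(((ψ (+) ψ) -> χ) <-> (((ψ -> φ) <-> φ) <-> ψ)) (+) ~~1 = min(1, 0.532 + 1.000) = min(1, 1.532) = 1.000
~((((ψ (+) ψ) -> χ) <-> (((ψ -> φ) <-> φ) <-> ψ)) (+) ~~1) = 1 − 1.000 = 0.000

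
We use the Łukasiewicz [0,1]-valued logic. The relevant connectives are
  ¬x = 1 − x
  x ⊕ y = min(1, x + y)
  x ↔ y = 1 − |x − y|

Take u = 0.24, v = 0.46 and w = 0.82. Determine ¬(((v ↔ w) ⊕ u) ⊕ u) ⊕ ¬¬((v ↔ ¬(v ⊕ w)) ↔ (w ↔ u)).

v ↔ w = 1 − |0.46 − 0.82| = 1 − 0.36 = 0.64
(v ↔ w) ⊕ u = min(1, 0.64 + 0.24) = min(1, 0.88) = 0.88
((v ↔ w) ⊕ u) ⊕ u = min(1, 0.88 + 0.24) = min(1, 1.12) = 1.00
¬(((v ↔ w) ⊕ u) ⊕ u) = 1 − 1.00 = 0.00
v ⊕ w = min(1, 0.46 + 0.82) = min(1, 1.28) = 1.00
¬(v ⊕ w) = 1 − 1.00 = 0.00
v ↔ ¬(v ⊕ w) = 1 − |0.46 − 0.00| = 1 − 0.46 = 0.54
w ↔ u = 1 − |0.82 − 0.24| = 1 − 0.58 = 0.42
(v ↔ ¬(v ⊕ w)) ↔ (w ↔ u) = 1 − |0.54 − 0.42| = 1 − 0.12 = 0.88
¬((v ↔ ¬(v ⊕ w)) ↔ (w ↔ u)) = 1 − 0.88 = 0.12
¬¬((v ↔ ¬(v ⊕ w)) ↔ (w ↔ u)) = 1 − 0.12 = 0.88
¬(((v ↔ w) ⊕ u) ⊕ u) ⊕ ¬¬((v ↔ ¬(v ⊕ w)) ↔ (w ↔ u)) = min(1, 0.00 + 0.88) = min(1, 0.88) = 0.88

0.88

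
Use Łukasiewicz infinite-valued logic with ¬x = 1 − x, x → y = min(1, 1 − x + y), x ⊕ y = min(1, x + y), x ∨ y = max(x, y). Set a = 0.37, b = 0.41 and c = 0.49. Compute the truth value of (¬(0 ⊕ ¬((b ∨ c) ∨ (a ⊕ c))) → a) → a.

b ∨ c = max(0.41, 0.49) = 0.49
a ⊕ c = min(1, 0.37 + 0.49) = min(1, 0.86) = 0.86
(b ∨ c) ∨ (a ⊕ c) = max(0.49, 0.86) = 0.86
¬((b ∨ c) ∨ (a ⊕ c)) = 1 − 0.86 = 0.14
0 ⊕ ¬((b ∨ c) ∨ (a ⊕ c)) = min(1, 0.00 + 0.14) = min(1, 0.14) = 0.14
¬(0 ⊕ ¬((b ∨ c) ∨ (a ⊕ c))) = 1 − 0.14 = 0.86
¬(0 ⊕ ¬((b ∨ c) ∨ (a ⊕ c))) → a = min(1, 1 − 0.86 + 0.37) = min(1, 0.51) = 0.51
(¬(0 ⊕ ¬((b ∨ c) ∨ (a ⊕ c))) → a) → a = min(1, 1 − 0.51 + 0.37) = min(1, 0.86) = 0.86

0.86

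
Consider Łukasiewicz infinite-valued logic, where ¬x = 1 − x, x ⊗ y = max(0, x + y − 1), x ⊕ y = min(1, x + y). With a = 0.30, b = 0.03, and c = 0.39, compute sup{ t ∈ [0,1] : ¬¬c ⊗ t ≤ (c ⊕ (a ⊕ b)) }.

1.00

¬c = 1 − 0.39 = 0.61
¬¬c = 1 − 0.61 = 0.39
So the left factor is ¬¬c = 0.39.
a ⊕ b = min(1, 0.30 + 0.03) = min(1, 0.33) = 0.33
c ⊕ (a ⊕ b) = min(1, 0.39 + 0.33) = min(1, 0.72) = 0.72
So the right-hand bound is c ⊕ (a ⊕ b) = 0.72.
The residuum of the Łukasiewicz t-norm gives the supremum: min(1, 1 − 0.39 + 0.72).
1 − 0.39 + 0.72 = 1.33, so t = min(1, 1.33) = 1.00.
Check: 0.39 ⊗ 1.00 = max(0, 0.39) = 0.39 ≤ 0.72.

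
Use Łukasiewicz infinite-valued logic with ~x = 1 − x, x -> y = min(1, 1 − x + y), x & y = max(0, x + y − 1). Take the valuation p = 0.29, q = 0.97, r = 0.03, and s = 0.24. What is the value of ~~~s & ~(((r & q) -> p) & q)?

~s = 1 − 0.24 = 0.76
~~s = 1 − 0.76 = 0.24
~~~s = 1 − 0.24 = 0.76
r & q = max(0, 0.03 + 0.97 − 1) = max(0, 0.00) = 0.00
(r & q) -> p = min(1, 1 − 0.00 + 0.29) = min(1, 1.29) = 1.00
((r & q) -> p) & q = max(0, 1.00 + 0.97 − 1) = max(0, 0.97) = 0.97
~(((r & q) -> p) & q) = 1 − 0.97 = 0.03
~~~s & ~(((r & q) -> p) & q) = max(0, 0.76 + 0.03 − 1) = max(0, -0.21) = 0.00

0.00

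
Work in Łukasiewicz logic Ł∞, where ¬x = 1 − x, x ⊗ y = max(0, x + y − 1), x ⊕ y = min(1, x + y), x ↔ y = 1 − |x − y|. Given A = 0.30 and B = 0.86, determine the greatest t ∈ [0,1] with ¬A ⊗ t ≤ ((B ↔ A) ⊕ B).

¬A = 1 − 0.30 = 0.70
So the left factor is ¬A = 0.70.
B ↔ A = 1 − |0.86 − 0.30| = 1 − 0.56 = 0.44
(B ↔ A) ⊕ B = min(1, 0.44 + 0.86) = min(1, 1.30) = 1.00
So the right-hand bound is (B ↔ A) ⊕ B = 1.00.
The residuum of the Łukasiewicz t-norm gives the supremum: min(1, 1 − 0.70 + 1.00).
1 − 0.70 + 1.00 = 1.30, so t = min(1, 1.30) = 1.00.
Check: 0.70 ⊗ 1.00 = max(0, 0.70) = 0.70 ≤ 1.00.

1.00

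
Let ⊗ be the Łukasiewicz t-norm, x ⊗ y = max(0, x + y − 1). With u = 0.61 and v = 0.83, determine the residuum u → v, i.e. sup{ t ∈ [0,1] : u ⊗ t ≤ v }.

1.00

The residuum of the Łukasiewicz t-norm gives the supremum: min(1, 1 − 0.61 + 0.83).
1 − 0.61 + 0.83 = 1.22, so t = min(1, 1.22) = 1.00.
Check: 0.61 ⊗ 1.00 = max(0, 0.61) = 0.61 ≤ 0.83.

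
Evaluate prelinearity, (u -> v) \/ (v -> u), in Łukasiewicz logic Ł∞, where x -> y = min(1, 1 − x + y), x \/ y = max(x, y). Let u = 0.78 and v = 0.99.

1.00

u -> v = min(1, 1 − 0.78 + 0.99) = min(1, 1.21) = 1.00
v -> u = min(1, 1 − 0.99 + 0.78) = min(1, 0.79) = 0.79
(u -> v) \/ (v -> u) = max(1.00, 0.79) = 1.00
(As expected: a Ł∞-tautology — holds in every MV-chain.)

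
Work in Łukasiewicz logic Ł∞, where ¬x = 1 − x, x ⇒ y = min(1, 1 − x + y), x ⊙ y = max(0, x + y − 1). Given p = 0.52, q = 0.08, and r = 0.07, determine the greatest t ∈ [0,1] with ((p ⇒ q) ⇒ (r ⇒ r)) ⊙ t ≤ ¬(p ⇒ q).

0.44

p ⇒ q = min(1, 1 − 0.52 + 0.08) = min(1, 0.56) = 0.56
r ⇒ r = min(1, 1 − 0.07 + 0.07) = min(1, 1.00) = 1.00
(p ⇒ q) ⇒ (r ⇒ r) = min(1, 1 − 0.56 + 1.00) = min(1, 1.44) = 1.00
So the left factor is (p ⇒ q) ⇒ (r ⇒ r) = 1.00.
¬(p ⇒ q) = 1 − 0.56 = 0.44
So the right-hand bound is ¬(p ⇒ q) = 0.44.
The residuum of the Łukasiewicz t-norm gives the supremum: min(1, 1 − 1.00 + 0.44).
1 − 1.00 + 0.44 = 0.44, so t = min(1, 0.44) = 0.44.
Check: 1.00 ⊙ 0.44 = max(0, 0.44) = 0.44 ≤ 0.44.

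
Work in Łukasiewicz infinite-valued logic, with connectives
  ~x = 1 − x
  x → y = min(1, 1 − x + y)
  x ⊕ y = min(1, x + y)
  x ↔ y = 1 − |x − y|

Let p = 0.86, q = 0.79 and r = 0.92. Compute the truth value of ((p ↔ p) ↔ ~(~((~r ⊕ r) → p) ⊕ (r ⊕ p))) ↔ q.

p ↔ p = 1 − |0.86 − 0.86| = 1 − 0.00 = 1.00
~r = 1 − 0.92 = 0.08
~r ⊕ r = min(1, 0.08 + 0.92) = min(1, 1.00) = 1.00
(~r ⊕ r) → p = min(1, 1 − 1.00 + 0.86) = min(1, 0.86) = 0.86
~((~r ⊕ r) → p) = 1 − 0.86 = 0.14
r ⊕ p = min(1, 0.92 + 0.86) = min(1, 1.78) = 1.00
~((~r ⊕ r) → p) ⊕ (r ⊕ p) = min(1, 0.14 + 1.00) = min(1, 1.14) = 1.00
~(~((~r ⊕ r) → p) ⊕ (r ⊕ p)) = 1 − 1.00 = 0.00
(p ↔ p) ↔ ~(~((~r ⊕ r) → p) ⊕ (r ⊕ p)) = 1 − |1.00 − 0.00| = 1 − 1.00 = 0.00
((p ↔ p) ↔ ~(~((~r ⊕ r) → p) ⊕ (r ⊕ p))) ↔ q = 1 − |0.00 − 0.79| = 1 − 0.79 = 0.21

0.21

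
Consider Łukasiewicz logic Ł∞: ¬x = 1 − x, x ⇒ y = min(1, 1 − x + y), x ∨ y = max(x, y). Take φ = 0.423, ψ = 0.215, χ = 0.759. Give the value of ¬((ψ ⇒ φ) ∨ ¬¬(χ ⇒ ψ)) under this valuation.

ψ ⇒ φ = min(1, 1 − 0.215 + 0.423) = min(1, 1.208) = 1.000
χ ⇒ ψ = min(1, 1 − 0.759 + 0.215) = min(1, 0.456) = 0.456
¬(χ ⇒ ψ) = 1 − 0.456 = 0.544
¬¬(χ ⇒ ψ) = 1 − 0.544 = 0.456
(ψ ⇒ φ) ∨ ¬¬(χ ⇒ ψ) = max(1.000, 0.456) = 1.000
¬((ψ ⇒ φ) ∨ ¬¬(χ ⇒ ψ)) = 1 − 1.000 = 0.000

0.000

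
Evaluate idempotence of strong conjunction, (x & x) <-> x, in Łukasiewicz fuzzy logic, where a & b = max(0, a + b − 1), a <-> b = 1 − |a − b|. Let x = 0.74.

0.74

x & x = max(0, 0.74 + 0.74 − 1) = max(0, 0.48) = 0.48
(x & x) <-> x = 1 − |0.48 − 0.74| = 1 − 0.26 = 0.74
(The value 0.74 < 1 shows this instance is not satisfied; fails in Ł∞ since a ⊗ a = max(0, 2a−1) ≠ a in general.)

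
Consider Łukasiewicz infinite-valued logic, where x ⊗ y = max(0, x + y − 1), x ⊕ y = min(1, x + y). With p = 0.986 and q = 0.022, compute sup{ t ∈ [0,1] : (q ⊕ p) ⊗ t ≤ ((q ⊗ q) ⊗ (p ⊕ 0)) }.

q ⊕ p = min(1, 0.022 + 0.986) = min(1, 1.008) = 1.000
So the left factor is q ⊕ p = 1.000.
q ⊗ q = max(0, 0.022 + 0.022 − 1) = max(0, -0.956) = 0.000
p ⊕ 0 = min(1, 0.986 + 0.000) = min(1, 0.986) = 0.986
(q ⊗ q) ⊗ (p ⊕ 0) = max(0, 0.000 + 0.986 − 1) = max(0, -0.014) = 0.000
So the right-hand bound is (q ⊗ q) ⊗ (p ⊕ 0) = 0.000.
The residuum of the Łukasiewicz t-norm gives the supremum: min(1, 1 − 1.000 + 0.000).
1 − 1.000 + 0.000 = 0.000, so t = min(1, 0.000) = 0.000.
Check: 1.000 ⊗ 0.000 = max(0, 0.000) = 0.000 ≤ 0.000.

0.000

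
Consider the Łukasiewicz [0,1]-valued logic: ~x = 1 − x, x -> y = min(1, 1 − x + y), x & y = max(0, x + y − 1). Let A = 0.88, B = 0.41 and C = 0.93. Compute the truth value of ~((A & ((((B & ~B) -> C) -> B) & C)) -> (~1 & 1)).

0.22

~B = 1 − 0.41 = 0.59
B & ~B = max(0, 0.41 + 0.59 − 1) = max(0, 0.00) = 0.00
(B & ~B) -> C = min(1, 1 − 0.00 + 0.93) = min(1, 1.93) = 1.00
((B & ~B) -> C) -> B = min(1, 1 − 1.00 + 0.41) = min(1, 0.41) = 0.41
(((B & ~B) -> C) -> B) & C = max(0, 0.41 + 0.93 − 1) = max(0, 0.34) = 0.34
A & ((((B & ~B) -> C) -> B) & C) = max(0, 0.88 + 0.34 − 1) = max(0, 0.22) = 0.22
~1 = 1 − 1.00 = 0.00
~1 & 1 = max(0, 0.00 + 1.00 − 1) = max(0, 0.00) = 0.00
(A & ((((B & ~B) -> C) -> B) & C)) -> (~1 & 1) = min(1, 1 − 0.22 + 0.00) = min(1, 0.78) = 0.78
~((A & ((((B & ~B) -> C) -> B) & C)) -> (~1 & 1)) = 1 − 0.78 = 0.22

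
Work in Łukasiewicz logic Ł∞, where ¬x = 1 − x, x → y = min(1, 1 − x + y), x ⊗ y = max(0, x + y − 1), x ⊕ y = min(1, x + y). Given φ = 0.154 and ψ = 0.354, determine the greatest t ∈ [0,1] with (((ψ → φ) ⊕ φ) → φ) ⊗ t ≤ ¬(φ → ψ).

0.800

ψ → φ = min(1, 1 − 0.354 + 0.154) = min(1, 0.800) = 0.800
(ψ → φ) ⊕ φ = min(1, 0.800 + 0.154) = min(1, 0.954) = 0.954
((ψ → φ) ⊕ φ) → φ = min(1, 1 − 0.954 + 0.154) = min(1, 0.200) = 0.200
So the left factor is ((ψ → φ) ⊕ φ) → φ = 0.200.
φ → ψ = min(1, 1 − 0.154 + 0.354) = min(1, 1.200) = 1.000
¬(φ → ψ) = 1 − 1.000 = 0.000
So the right-hand bound is ¬(φ → ψ) = 0.000.
The residuum of the Łukasiewicz t-norm gives the supremum: min(1, 1 − 0.200 + 0.000).
1 − 0.200 + 0.000 = 0.800, so t = min(1, 0.800) = 0.800.
Check: 0.200 ⊗ 0.800 = max(0, 0.000) = 0.000 ≤ 0.000.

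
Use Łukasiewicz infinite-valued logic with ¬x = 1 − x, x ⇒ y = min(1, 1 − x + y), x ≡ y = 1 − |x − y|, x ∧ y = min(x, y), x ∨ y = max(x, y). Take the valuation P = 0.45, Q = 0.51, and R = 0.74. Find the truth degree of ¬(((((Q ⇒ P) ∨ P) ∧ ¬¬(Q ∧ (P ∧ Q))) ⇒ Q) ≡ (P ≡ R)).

Q ⇒ P = min(1, 1 − 0.51 + 0.45) = min(1, 0.94) = 0.94
(Q ⇒ P) ∨ P = max(0.94, 0.45) = 0.94
P ∧ Q = min(0.45, 0.51) = 0.45
Q ∧ (P ∧ Q) = min(0.51, 0.45) = 0.45
¬(Q ∧ (P ∧ Q)) = 1 − 0.45 = 0.55
¬¬(Q ∧ (P ∧ Q)) = 1 − 0.55 = 0.45
((Q ⇒ P) ∨ P) ∧ ¬¬(Q ∧ (P ∧ Q)) = min(0.94, 0.45) = 0.45
(((Q ⇒ P) ∨ P) ∧ ¬¬(Q ∧ (P ∧ Q))) ⇒ Q = min(1, 1 − 0.45 + 0.51) = min(1, 1.06) = 1.00
P ≡ R = 1 − |0.45 − 0.74| = 1 − 0.29 = 0.71
((((Q ⇒ P) ∨ P) ∧ ¬¬(Q ∧ (P ∧ Q))) ⇒ Q) ≡ (P ≡ R) = 1 − |1.00 − 0.71| = 1 − 0.29 = 0.71
¬(((((Q ⇒ P) ∨ P) ∧ ¬¬(Q ∧ (P ∧ Q))) ⇒ Q) ≡ (P ≡ R)) = 1 − 0.71 = 0.29

0.29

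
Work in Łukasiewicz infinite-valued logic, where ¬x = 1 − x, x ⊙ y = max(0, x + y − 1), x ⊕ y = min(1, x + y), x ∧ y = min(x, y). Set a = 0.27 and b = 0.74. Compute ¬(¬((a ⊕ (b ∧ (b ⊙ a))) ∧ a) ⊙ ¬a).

b ⊙ a = max(0, 0.74 + 0.27 − 1) = max(0, 0.01) = 0.01
b ∧ (b ⊙ a) = min(0.74, 0.01) = 0.01
a ⊕ (b ∧ (b ⊙ a)) = min(1, 0.27 + 0.01) = min(1, 0.28) = 0.28
(a ⊕ (b ∧ (b ⊙ a))) ∧ a = min(0.28, 0.27) = 0.27
¬((a ⊕ (b ∧ (b ⊙ a))) ∧ a) = 1 − 0.27 = 0.73
¬a = 1 − 0.27 = 0.73
¬((a ⊕ (b ∧ (b ⊙ a))) ∧ a) ⊙ ¬a = max(0, 0.73 + 0.73 − 1) = max(0, 0.46) = 0.46
¬(¬((a ⊕ (b ∧ (b ⊙ a))) ∧ a) ⊙ ¬a) = 1 − 0.46 = 0.54

0.54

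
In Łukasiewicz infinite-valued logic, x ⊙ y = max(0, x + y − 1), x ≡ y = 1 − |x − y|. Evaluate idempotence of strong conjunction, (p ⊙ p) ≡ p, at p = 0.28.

0.72

p ⊙ p = max(0, 0.28 + 0.28 − 1) = max(0, -0.44) = 0.00
(p ⊙ p) ≡ p = 1 − |0.00 − 0.28| = 1 − 0.28 = 0.72
(The value 0.72 < 1 shows this instance is not satisfied; fails in Ł∞ since a ⊗ a = max(0, 2a−1) ≠ a in general.)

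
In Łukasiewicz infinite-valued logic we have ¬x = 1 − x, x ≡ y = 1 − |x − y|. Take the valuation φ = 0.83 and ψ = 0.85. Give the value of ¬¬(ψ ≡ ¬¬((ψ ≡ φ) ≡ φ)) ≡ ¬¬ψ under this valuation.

ψ ≡ φ = 1 − |0.85 − 0.83| = 1 − 0.02 = 0.98
(ψ ≡ φ) ≡ φ = 1 − |0.98 − 0.83| = 1 − 0.15 = 0.85
¬((ψ ≡ φ) ≡ φ) = 1 − 0.85 = 0.15
¬¬((ψ ≡ φ) ≡ φ) = 1 − 0.15 = 0.85
ψ ≡ ¬¬((ψ ≡ φ) ≡ φ) = 1 − |0.85 − 0.85| = 1 − 0.00 = 1.00
¬(ψ ≡ ¬¬((ψ ≡ φ) ≡ φ)) = 1 − 1.00 = 0.00
¬¬(ψ ≡ ¬¬((ψ ≡ φ) ≡ φ)) = 1 − 0.00 = 1.00
¬ψ = 1 − 0.85 = 0.15
¬¬ψ = 1 − 0.15 = 0.85
¬¬(ψ ≡ ¬¬((ψ ≡ φ) ≡ φ)) ≡ ¬¬ψ = 1 − |1.00 − 0.85| = 1 − 0.15 = 0.85

0.85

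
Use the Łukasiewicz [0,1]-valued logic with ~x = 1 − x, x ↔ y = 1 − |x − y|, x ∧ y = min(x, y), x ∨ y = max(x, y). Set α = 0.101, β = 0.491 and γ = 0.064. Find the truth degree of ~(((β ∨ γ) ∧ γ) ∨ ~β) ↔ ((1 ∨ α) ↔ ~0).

β ∨ γ = max(0.491, 0.064) = 0.491
(β ∨ γ) ∧ γ = min(0.491, 0.064) = 0.064
~β = 1 − 0.491 = 0.509
((β ∨ γ) ∧ γ) ∨ ~β = max(0.064, 0.509) = 0.509
~(((β ∨ γ) ∧ γ) ∨ ~β) = 1 − 0.509 = 0.491
1 ∨ α = max(1.000, 0.101) = 1.000
~0 = 1 − 0.000 = 1.000
(1 ∨ α) ↔ ~0 = 1 − |1.000 − 1.000| = 1 − 0.000 = 1.000
~(((β ∨ γ) ∧ γ) ∨ ~β) ↔ ((1 ∨ α) ↔ ~0) = 1 − |0.491 − 1.000| = 1 − 0.509 = 0.491

0.491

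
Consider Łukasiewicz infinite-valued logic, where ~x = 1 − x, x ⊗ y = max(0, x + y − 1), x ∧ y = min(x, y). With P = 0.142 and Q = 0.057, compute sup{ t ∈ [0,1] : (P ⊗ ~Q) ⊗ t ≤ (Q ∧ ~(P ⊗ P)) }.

0.972

~Q = 1 − 0.057 = 0.943
P ⊗ ~Q = max(0, 0.142 + 0.943 − 1) = max(0, 0.085) = 0.085
So the left factor is P ⊗ ~Q = 0.085.
P ⊗ P = max(0, 0.142 + 0.142 − 1) = max(0, -0.716) = 0.000
~(P ⊗ P) = 1 − 0.000 = 1.000
Q ∧ ~(P ⊗ P) = min(0.057, 1.000) = 0.057
So the right-hand bound is Q ∧ ~(P ⊗ P) = 0.057.
The residuum of the Łukasiewicz t-norm gives the supremum: min(1, 1 − 0.085 + 0.057).
1 − 0.085 + 0.057 = 0.972, so t = min(1, 0.972) = 0.972.
Check: 0.085 ⊗ 0.972 = max(0, 0.057) = 0.057 ≤ 0.057.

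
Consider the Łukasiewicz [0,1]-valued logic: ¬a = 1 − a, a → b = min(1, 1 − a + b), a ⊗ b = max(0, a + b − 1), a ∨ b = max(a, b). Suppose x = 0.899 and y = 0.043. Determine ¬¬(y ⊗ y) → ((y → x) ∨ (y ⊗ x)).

1.000

y ⊗ y = max(0, 0.043 + 0.043 − 1) = max(0, -0.914) = 0.000
¬(y ⊗ y) = 1 − 0.000 = 1.000
¬¬(y ⊗ y) = 1 − 1.000 = 0.000
y → x = min(1, 1 − 0.043 + 0.899) = min(1, 1.856) = 1.000
y ⊗ x = max(0, 0.043 + 0.899 − 1) = max(0, -0.058) = 0.000
(y → x) ∨ (y ⊗ x) = max(1.000, 0.000) = 1.000
¬¬(y ⊗ y) → ((y → x) ∨ (y ⊗ x)) = min(1, 1 − 0.000 + 1.000) = min(1, 2.000) = 1.000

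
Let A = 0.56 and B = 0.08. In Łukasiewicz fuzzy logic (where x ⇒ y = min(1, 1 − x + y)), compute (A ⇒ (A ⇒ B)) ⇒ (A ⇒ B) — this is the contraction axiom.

A ⇒ B = min(1, 1 − 0.56 + 0.08) = min(1, 0.52) = 0.52
A ⇒ (A ⇒ B) = min(1, 1 − 0.56 + 0.52) = min(1, 0.96) = 0.96
(A ⇒ (A ⇒ B)) ⇒ (A ⇒ B) = min(1, 1 − 0.96 + 0.52) = min(1, 0.56) = 0.56
(The value 0.56 < 1 shows this instance is not satisfied; fails in Ł∞ (the t-norm is not idempotent).)

0.56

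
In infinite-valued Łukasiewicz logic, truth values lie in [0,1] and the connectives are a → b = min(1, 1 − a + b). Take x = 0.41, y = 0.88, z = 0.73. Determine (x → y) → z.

0.73

x → y = min(1, 1 − 0.41 + 0.88) = min(1, 1.47) = 1.00
(x → y) → z = min(1, 1 − 1.00 + 0.73) = min(1, 0.73) = 0.73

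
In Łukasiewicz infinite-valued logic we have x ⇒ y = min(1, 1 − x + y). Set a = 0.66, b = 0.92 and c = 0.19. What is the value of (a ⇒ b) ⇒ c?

0.19

a ⇒ b = min(1, 1 − 0.66 + 0.92) = min(1, 1.26) = 1.00
(a ⇒ b) ⇒ c = min(1, 1 − 1.00 + 0.19) = min(1, 0.19) = 0.19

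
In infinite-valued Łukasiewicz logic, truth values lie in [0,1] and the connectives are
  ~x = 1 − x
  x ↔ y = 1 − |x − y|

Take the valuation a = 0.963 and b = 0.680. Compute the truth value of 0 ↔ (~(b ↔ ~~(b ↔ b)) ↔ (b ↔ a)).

0.397

b ↔ b = 1 − |0.680 − 0.680| = 1 − 0.000 = 1.000
~(b ↔ b) = 1 − 1.000 = 0.000
~~(b ↔ b) = 1 − 0.000 = 1.000
b ↔ ~~(b ↔ b) = 1 − |0.680 − 1.000| = 1 − 0.320 = 0.680
~(b ↔ ~~(b ↔ b)) = 1 − 0.680 = 0.320
b ↔ a = 1 − |0.680 − 0.963| = 1 − 0.283 = 0.717
~(b ↔ ~~(b ↔ b)) ↔ (b ↔ a) = 1 − |0.320 − 0.717| = 1 − 0.397 = 0.603
0 ↔ (~(b ↔ ~~(b ↔ b)) ↔ (b ↔ a)) = 1 − |0.000 − 0.603| = 1 − 0.603 = 0.397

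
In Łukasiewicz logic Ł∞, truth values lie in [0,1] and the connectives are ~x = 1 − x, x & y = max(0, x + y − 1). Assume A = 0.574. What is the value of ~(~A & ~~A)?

1.000

~A = 1 − 0.574 = 0.426
~~A = 1 − 0.426 = 0.574
~A & ~~A = max(0, 0.426 + 0.574 − 1) = max(0, 0.000) = 0.000
~(~A & ~~A) = 1 − 0.000 = 1.000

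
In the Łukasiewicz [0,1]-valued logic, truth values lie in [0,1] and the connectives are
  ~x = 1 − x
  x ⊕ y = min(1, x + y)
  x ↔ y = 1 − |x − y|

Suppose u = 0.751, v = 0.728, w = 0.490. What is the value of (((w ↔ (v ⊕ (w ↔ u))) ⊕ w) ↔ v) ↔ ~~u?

0.997

w ↔ u = 1 − |0.490 − 0.751| = 1 − 0.261 = 0.739
v ⊕ (w ↔ u) = min(1, 0.728 + 0.739) = min(1, 1.467) = 1.000
w ↔ (v ⊕ (w ↔ u)) = 1 − |0.490 − 1.000| = 1 − 0.510 = 0.490
(w ↔ (v ⊕ (w ↔ u))) ⊕ w = min(1, 0.490 + 0.490) = min(1, 0.980) = 0.980
((w ↔ (v ⊕ (w ↔ u))) ⊕ w) ↔ v = 1 − |0.980 − 0.728| = 1 − 0.252 = 0.748
~u = 1 − 0.751 = 0.249
~~u = 1 − 0.249 = 0.751
(((w ↔ (v ⊕ (w ↔ u))) ⊕ w) ↔ v) ↔ ~~u = 1 − |0.748 − 0.751| = 1 − 0.003 = 0.997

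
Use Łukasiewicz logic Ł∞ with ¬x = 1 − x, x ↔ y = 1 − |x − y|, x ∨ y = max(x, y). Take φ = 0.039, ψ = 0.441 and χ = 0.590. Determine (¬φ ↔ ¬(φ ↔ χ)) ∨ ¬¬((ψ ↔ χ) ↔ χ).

0.739

¬φ = 1 − 0.039 = 0.961
φ ↔ χ = 1 − |0.039 − 0.590| = 1 − 0.551 = 0.449
¬(φ ↔ χ) = 1 − 0.449 = 0.551
¬φ ↔ ¬(φ ↔ χ) = 1 − |0.961 − 0.551| = 1 − 0.410 = 0.590
ψ ↔ χ = 1 − |0.441 − 0.590| = 1 − 0.149 = 0.851
(ψ ↔ χ) ↔ χ = 1 − |0.851 − 0.590| = 1 − 0.261 = 0.739
¬((ψ ↔ χ) ↔ χ) = 1 − 0.739 = 0.261
¬¬((ψ ↔ χ) ↔ χ) = 1 − 0.261 = 0.739
(¬φ ↔ ¬(φ ↔ χ)) ∨ ¬¬((ψ ↔ χ) ↔ χ) = max(0.590, 0.739) = 0.739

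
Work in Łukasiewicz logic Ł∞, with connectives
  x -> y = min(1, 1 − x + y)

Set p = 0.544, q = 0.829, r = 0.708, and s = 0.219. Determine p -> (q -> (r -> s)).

r -> s = min(1, 1 − 0.708 + 0.219) = min(1, 0.511) = 0.511
q -> (r -> s) = min(1, 1 − 0.829 + 0.511) = min(1, 0.682) = 0.682
p -> (q -> (r -> s)) = min(1, 1 − 0.544 + 0.682) = min(1, 1.138) = 1.000

1.000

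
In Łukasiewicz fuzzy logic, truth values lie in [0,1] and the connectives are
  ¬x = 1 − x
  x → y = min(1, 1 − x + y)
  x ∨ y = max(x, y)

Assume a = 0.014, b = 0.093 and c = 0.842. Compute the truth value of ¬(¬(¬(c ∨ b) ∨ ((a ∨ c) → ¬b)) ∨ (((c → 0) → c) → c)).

c ∨ b = max(0.842, 0.093) = 0.842
¬(c ∨ b) = 1 − 0.842 = 0.158
a ∨ c = max(0.014, 0.842) = 0.842
¬b = 1 − 0.093 = 0.907
(a ∨ c) → ¬b = min(1, 1 − 0.842 + 0.907) = min(1, 1.065) = 1.000
¬(c ∨ b) ∨ ((a ∨ c) → ¬b) = max(0.158, 1.000) = 1.000
¬(¬(c ∨ b) ∨ ((a ∨ c) → ¬b)) = 1 − 1.000 = 0.000
c → 0 = min(1, 1 − 0.842 + 0.000) = min(1, 0.158) = 0.158
(c → 0) → c = min(1, 1 − 0.158 + 0.842) = min(1, 1.684) = 1.000
((c → 0) → c) → c = min(1, 1 − 1.000 + 0.842) = min(1, 0.842) = 0.842
¬(¬(c ∨ b) ∨ ((a ∨ c) → ¬b)) ∨ (((c → 0) → c) → c) = max(0.000, 0.842) = 0.842
¬(¬(¬(c ∨ b) ∨ ((a ∨ c) → ¬b)) ∨ (((c → 0) → c) → c)) = 1 − 0.842 = 0.158

0.158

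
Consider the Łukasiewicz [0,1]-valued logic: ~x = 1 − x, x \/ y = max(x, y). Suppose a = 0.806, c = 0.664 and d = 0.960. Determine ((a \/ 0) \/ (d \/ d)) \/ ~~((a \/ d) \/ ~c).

a \/ 0 = max(0.806, 0.000) = 0.806
d \/ d = max(0.960, 0.960) = 0.960
(a \/ 0) \/ (d \/ d) = max(0.806, 0.960) = 0.960
a \/ d = max(0.806, 0.960) = 0.960
~c = 1 − 0.664 = 0.336
(a \/ d) \/ ~c = max(0.960, 0.336) = 0.960
~((a \/ d) \/ ~c) = 1 − 0.960 = 0.040
~~((a \/ d) \/ ~c) = 1 − 0.040 = 0.960
((a \/ 0) \/ (d \/ d)) \/ ~~((a \/ d) \/ ~c) = max(0.960, 0.960) = 0.960

0.960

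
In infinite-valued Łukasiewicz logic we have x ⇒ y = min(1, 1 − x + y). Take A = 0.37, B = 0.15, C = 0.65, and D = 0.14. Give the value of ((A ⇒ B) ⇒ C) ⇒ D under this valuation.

A ⇒ B = min(1, 1 − 0.37 + 0.15) = min(1, 0.78) = 0.78
(A ⇒ B) ⇒ C = min(1, 1 − 0.78 + 0.65) = min(1, 0.87) = 0.87
((A ⇒ B) ⇒ C) ⇒ D = min(1, 1 − 0.87 + 0.14) = min(1, 0.27) = 0.27

0.27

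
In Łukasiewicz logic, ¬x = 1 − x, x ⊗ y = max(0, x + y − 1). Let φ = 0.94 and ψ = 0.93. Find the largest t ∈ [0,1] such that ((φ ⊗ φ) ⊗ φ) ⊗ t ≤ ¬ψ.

φ ⊗ φ = max(0, 0.94 + 0.94 − 1) = max(0, 0.88) = 0.88
(φ ⊗ φ) ⊗ φ = max(0, 0.88 + 0.94 − 1) = max(0, 0.82) = 0.82
So the left factor is (φ ⊗ φ) ⊗ φ = 0.82.
¬ψ = 1 − 0.93 = 0.07
So the right-hand bound is ¬ψ = 0.07.
The residuum of the Łukasiewicz t-norm gives the supremum: min(1, 1 − 0.82 + 0.07).
1 − 0.82 + 0.07 = 0.25, so t = min(1, 0.25) = 0.25.
Check: 0.82 ⊗ 0.25 = max(0, 0.07) = 0.07 ≤ 0.07.

0.25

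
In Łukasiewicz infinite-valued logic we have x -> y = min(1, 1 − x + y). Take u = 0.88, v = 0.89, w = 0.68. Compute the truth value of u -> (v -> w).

v -> w = min(1, 1 − 0.89 + 0.68) = min(1, 0.79) = 0.79
u -> (v -> w) = min(1, 1 − 0.88 + 0.79) = min(1, 0.91) = 0.91

0.91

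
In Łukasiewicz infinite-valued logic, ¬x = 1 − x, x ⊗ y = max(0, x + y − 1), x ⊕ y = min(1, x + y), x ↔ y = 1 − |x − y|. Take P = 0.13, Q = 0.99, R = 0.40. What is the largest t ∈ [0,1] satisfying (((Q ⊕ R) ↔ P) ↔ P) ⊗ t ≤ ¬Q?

Q ⊕ R = min(1, 0.99 + 0.40) = min(1, 1.39) = 1.00
(Q ⊕ R) ↔ P = 1 − |1.00 − 0.13| = 1 − 0.87 = 0.13
((Q ⊕ R) ↔ P) ↔ P = 1 − |0.13 − 0.13| = 1 − 0.00 = 1.00
So the left factor is ((Q ⊕ R) ↔ P) ↔ P = 1.00.
¬Q = 1 − 0.99 = 0.01
So the right-hand bound is ¬Q = 0.01.
The residuum of the Łukasiewicz t-norm gives the supremum: min(1, 1 − 1.00 + 0.01).
1 − 1.00 + 0.01 = 0.01, so t = min(1, 0.01) = 0.01.
Check: 1.00 ⊗ 0.01 = max(0, 0.01) = 0.01 ≤ 0.01.

0.01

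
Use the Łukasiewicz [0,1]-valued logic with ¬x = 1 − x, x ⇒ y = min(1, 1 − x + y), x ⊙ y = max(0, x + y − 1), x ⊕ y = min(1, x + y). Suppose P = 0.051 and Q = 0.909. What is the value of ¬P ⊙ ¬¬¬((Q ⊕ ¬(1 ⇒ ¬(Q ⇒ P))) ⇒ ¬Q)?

¬P = 1 − 0.051 = 0.949
Q ⇒ P = min(1, 1 − 0.909 + 0.051) = min(1, 0.142) = 0.142
¬(Q ⇒ P) = 1 − 0.142 = 0.858
1 ⇒ ¬(Q ⇒ P) = min(1, 1 − 1.000 + 0.858) = min(1, 0.858) = 0.858
¬(1 ⇒ ¬(Q ⇒ P)) = 1 − 0.858 = 0.142
Q ⊕ ¬(1 ⇒ ¬(Q ⇒ P)) = min(1, 0.909 + 0.142) = min(1, 1.051) = 1.000
¬Q = 1 − 0.909 = 0.091
(Q ⊕ ¬(1 ⇒ ¬(Q ⇒ P))) ⇒ ¬Q = min(1, 1 − 1.000 + 0.091) = min(1, 0.091) = 0.091
¬((Q ⊕ ¬(1 ⇒ ¬(Q ⇒ P))) ⇒ ¬Q) = 1 − 0.091 = 0.909
¬¬((Q ⊕ ¬(1 ⇒ ¬(Q ⇒ P))) ⇒ ¬Q) = 1 − 0.909 = 0.091
¬¬¬((Q ⊕ ¬(1 ⇒ ¬(Q ⇒ P))) ⇒ ¬Q) = 1 − 0.091 = 0.909
¬P ⊙ ¬¬¬((Q ⊕ ¬(1 ⇒ ¬(Q ⇒ P))) ⇒ ¬Q) = max(0, 0.949 + 0.909 − 1) = max(0, 0.858) = 0.858

0.858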